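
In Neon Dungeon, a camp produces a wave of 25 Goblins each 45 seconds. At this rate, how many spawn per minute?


Spawns per minute = count * (60 / interval)
= 25 * (60 / 45)
= 25 * 1.3333
= 33.33

33.33 per minute


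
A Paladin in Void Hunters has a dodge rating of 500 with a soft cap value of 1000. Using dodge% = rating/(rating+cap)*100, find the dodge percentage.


dodge% = 500 / (500 + 1000) * 100
= 500 / 1500 * 100
= 0.333333 * 100
= 33.33%

33.33%


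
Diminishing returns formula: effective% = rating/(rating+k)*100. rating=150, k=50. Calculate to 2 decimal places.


effective% = rating / (rating + k) * 100
= 150 / (150 + 50) * 100
= 150 / 200 * 100
= 0.75 * 100
= 75.00%

75.00%


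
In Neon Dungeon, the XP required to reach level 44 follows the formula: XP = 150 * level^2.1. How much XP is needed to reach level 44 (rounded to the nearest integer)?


XP = 150 * level^2.1
Substitute level = 44:
XP = 150 * 44^2.1
= 150 * 2826.5106
= 423977

423977 XP


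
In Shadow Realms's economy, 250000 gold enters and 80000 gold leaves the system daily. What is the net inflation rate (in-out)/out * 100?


Net gold = 250000 - 80000 = 170000
Inflation rate = net / sunk * 100 = 170000 / 80000 * 100
= 2.125 * 100
= 212.50%

212.50%


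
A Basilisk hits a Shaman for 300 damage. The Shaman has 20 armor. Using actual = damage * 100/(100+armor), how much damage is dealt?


actual = 300 * 100 / (100 + 20)
= 300 * 100 / 120
= 30000 / 120
= 250.00

250.00 damage


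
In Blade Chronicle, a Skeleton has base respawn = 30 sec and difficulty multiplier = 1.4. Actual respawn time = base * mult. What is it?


Respawn time = base * multiplier
= 30 * 1.4
= 42.0 seconds

42.0 seconds


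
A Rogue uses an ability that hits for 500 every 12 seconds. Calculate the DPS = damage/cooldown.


DPS = damage / cooldown
= 500 / 12
= 41.67

41.67 DPS


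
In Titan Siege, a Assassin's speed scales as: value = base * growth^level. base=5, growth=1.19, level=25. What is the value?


value = base * growth^level
= 5 * 1.19^25
= 5 * 77.388073
= 386.94

386.94 speed


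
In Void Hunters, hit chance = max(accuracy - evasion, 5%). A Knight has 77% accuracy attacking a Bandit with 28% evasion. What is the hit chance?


accuracy - evasion = 77 - 28 = 49
Apply floor: max(49, 5) = 49
Hit chance = 49%

49%


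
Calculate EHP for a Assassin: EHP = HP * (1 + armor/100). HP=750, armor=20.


EHP = 750 * (1 + 20/100)
= 750 * (1 + 0.2)
= 750 * 1.2
= 900.0

900.0 EHP


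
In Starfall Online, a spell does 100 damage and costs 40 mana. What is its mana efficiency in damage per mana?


Efficiency = damage / mana
= 100 / 40
= 2.50

2.50 dmg/mana


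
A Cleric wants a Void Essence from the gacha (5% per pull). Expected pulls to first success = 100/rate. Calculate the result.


Expected pulls for a geometric distribution = 1/p = 100 / rate%
= 100 / 5
= 20.0

20.0 pulls


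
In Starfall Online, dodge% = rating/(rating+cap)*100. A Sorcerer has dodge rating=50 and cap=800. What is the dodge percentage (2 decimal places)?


dodge% = 50 / (50 + 800) * 100
= 50 / 850 * 100
= 0.058824 * 100
= 5.88%

5.88%


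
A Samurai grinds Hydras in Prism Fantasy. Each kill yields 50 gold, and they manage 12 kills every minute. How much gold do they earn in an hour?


Gold per minute = 50 * 12 = 600
Gold per hour = 600 * 60 = 36000

36000 gold/hour


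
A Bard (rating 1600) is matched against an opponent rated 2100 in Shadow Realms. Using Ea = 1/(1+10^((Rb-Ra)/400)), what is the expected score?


Elo expected score: Ea = 1/(1 + 10^((Rb-Ra)/400))
Rb - Ra = 2100 - 1600 = 500
(Rb-Ra)/400 = 500/400 = 1.25
10^1.25 = 17.782794
Ea = 1/(1 + 17.782794) = 1/18.782794 = 0.0532

0.0532


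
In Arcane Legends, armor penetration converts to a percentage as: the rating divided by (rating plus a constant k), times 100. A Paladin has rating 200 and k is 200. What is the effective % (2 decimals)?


effective% = rating / (rating + k) * 100
= 200 / (200 + 200) * 100
= 200 / 400 * 100
= 0.5 * 100
= 50.00%

50.00%


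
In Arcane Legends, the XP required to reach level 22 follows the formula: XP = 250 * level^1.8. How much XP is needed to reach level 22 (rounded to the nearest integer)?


XP = 250 * level^1.8
Substitute level = 22:
XP = 250 * 22^1.8
= 250 * 260.832
= 65208

65208 XP


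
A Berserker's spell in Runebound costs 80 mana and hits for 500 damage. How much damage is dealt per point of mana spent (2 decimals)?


Efficiency = damage / mana
= 500 / 80
= 6.25

6.25 dmg/mana


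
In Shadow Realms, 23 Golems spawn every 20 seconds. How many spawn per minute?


Spawns per minute = count * (60 / interval)
= 23 * (60 / 20)
= 23 * 3.0
= 69.0

69.0 per minute


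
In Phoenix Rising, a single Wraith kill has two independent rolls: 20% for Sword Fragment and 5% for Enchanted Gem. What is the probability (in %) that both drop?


For independent events, P(both) = P(A) * P(B)
= 20% * 5%
= 100 / 100 %
= 1.0%

1.0%


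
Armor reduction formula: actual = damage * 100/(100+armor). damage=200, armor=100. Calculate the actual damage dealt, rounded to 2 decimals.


actual = 200 * 100 / (100 + 100)
= 200 * 100 / 200
= 20000 / 200
= 100.00

100.00 damage


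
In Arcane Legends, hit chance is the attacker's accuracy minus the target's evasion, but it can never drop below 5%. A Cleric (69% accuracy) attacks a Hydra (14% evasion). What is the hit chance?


accuracy - evasion = 69 - 14 = 55
Apply floor: max(55, 5) = 55
Hit chance = 55%

55%


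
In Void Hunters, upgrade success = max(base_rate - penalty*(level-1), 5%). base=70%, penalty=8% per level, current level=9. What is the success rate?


raw_rate = 70 - 8 * (9 - 1)
= 70 - 8 * 8
= 70 - 64
= 6
Apply floor: max(6, 5) = 6%

6%


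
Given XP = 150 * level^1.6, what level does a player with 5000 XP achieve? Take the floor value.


XP = 150 * level^1.6, so level = (XP / 150)^(1/1.6)
= (5000 / 150)^(1/1.6)
= 33.3333^0.625
= 8.9495
Floor: level = 8

level 8


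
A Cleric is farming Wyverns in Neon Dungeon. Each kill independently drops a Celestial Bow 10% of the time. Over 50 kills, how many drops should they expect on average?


Expected drops = kills * (drop_rate / 100)
= 50 * (10 / 100)
= 50 * 0.1
= 5.0

5.0 drops


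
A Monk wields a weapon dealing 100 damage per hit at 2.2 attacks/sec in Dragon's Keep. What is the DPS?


DPS = damage * attack_speed
= 100 * 2.2
= 220.0

220.0 DPS


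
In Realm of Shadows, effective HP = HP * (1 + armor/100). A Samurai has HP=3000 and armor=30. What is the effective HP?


EHP = 3000 * (1 + 30/100)
= 3000 * (1 + 0.3)
= 3000 * 1.3
= 3900.0

3900.0 EHP


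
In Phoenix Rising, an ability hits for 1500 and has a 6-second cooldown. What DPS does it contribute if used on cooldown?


DPS = damage / cooldown
= 1500 / 6
= 250.00

250.00 DPS


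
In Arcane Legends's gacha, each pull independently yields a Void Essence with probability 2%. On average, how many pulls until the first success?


Expected pulls for a geometric distribution = 1/p = 100 / rate%
= 100 / 2
= 50.0

50.0 pulls


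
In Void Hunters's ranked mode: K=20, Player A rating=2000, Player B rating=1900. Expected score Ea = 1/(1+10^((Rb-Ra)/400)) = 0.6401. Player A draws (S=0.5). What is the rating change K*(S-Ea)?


Elo update: delta = K * (S - Ea), where S = 0.5 (draws)
S - Ea = 0.5 - 0.6401 = -0.1401
Rating change = 20 * -0.1401
= -2.80

-2.80 rating points


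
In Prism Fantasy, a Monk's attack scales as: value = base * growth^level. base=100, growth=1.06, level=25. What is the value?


value = base * growth^level
= 100 * 1.06^25
= 100 * 4.291871
= 429.19

429.19 attack


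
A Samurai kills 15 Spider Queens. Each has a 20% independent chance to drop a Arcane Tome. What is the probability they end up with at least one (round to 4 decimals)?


P(at least one) = 1 - P(none) = 1 - (1-p)^n
p = 20/100 = 0.2
1 - p = 0.8
(1 - p)^15 = 0.8^15 = 0.035184
P(at least one) = 1 - 0.035184 = 0.9648

0.9648


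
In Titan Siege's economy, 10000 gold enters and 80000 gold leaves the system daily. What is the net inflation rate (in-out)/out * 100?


Net gold = 10000 - 80000 = -70000
Inflation rate = net / sunk * 100 = -70000 / 80000 * 100
= -0.875 * 100
= -87.50%

-87.50%


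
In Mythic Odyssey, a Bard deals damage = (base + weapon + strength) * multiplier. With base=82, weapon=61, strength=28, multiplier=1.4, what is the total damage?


Sum base + weapon + str = 82 + 61 + 28 = 171
Multiply by 1.4:
171 * 1.4 = 239.4

239.4 damage


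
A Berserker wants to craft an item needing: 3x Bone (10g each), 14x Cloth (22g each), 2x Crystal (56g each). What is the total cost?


Cost breakdown:
  Bone: 3 * 10 = 30
  Cloth: 14 * 22 = 308
  Crystal: 2 * 56 = 112
Total = 30 + 308 + 112 = 450

450 gold


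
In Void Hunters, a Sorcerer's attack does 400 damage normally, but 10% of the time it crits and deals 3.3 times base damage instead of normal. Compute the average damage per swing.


E[dmg] = base * (1 + crit_chance * (crit_mult - 1))
cc as decimal = 10/100 = 0.1
cm - 1 = 3.3 - 1 = 2.3
Bonus factor = 0.1 * 2.3 = 0.23
Total multiplier = 1 + 0.23 = 1.23
Expected damage = 400 * 1.23 = 492.00

492.00 damage


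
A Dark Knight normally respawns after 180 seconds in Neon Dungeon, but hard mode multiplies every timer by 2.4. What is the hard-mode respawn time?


Respawn time = base * multiplier
= 180 * 2.4
= 432.0 seconds

432.0 seconds


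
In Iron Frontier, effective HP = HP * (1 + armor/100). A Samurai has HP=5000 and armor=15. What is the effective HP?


EHP = 5000 * (1 + 15/100)
= 5000 * (1 + 0.15)
= 5000 * 1.15
= 5750.0

5750.0 EHP


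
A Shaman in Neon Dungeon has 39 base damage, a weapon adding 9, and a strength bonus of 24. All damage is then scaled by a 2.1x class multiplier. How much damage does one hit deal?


Sum base + weapon + str = 39 + 9 + 24 = 72
Multiply by 2.1:
72 * 2.1 = 151.2

151.2 damage


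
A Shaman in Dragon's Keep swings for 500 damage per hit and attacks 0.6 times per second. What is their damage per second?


DPS = damage * attack_speed
= 500 * 0.6
= 300.0

300.0 DPS


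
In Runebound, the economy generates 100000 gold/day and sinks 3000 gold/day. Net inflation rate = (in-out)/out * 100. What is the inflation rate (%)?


Net gold = 100000 - 3000 = 97000
Inflation rate = net / sunk * 100 = 97000 / 3000 * 100
= 32.333333 * 100
= 3233.33%

3233.33%


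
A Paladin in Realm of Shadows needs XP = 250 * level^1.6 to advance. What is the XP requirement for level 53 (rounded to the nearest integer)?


XP = 250 * level^1.6
Substitute level = 53:
XP = 250 * 53^1.6
= 250 * 573.9068
= 143477

143477 XP


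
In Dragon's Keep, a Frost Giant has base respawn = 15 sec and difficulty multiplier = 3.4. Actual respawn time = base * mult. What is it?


Respawn time = base * multiplier
= 15 * 3.4
= 51.0 seconds

51.0 seconds


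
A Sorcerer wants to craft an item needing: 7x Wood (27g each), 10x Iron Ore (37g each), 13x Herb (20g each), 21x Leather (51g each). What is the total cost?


Cost breakdown:
  Wood: 7 * 27 = 189
  Iron Ore: 10 * 37 = 370
  Herb: 13 * 20 = 260
  Leather: 21 * 51 = 1071
Total = 189 + 370 + 260 + 1071 = 1890

1890 gold


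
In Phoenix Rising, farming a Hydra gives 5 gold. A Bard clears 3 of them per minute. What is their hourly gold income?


Gold per minute = 5 * 3 = 15
Gold per hour = 15 * 60 = 900

900 gold/hour


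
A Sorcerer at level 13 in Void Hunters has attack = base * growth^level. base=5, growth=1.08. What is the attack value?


value = base * growth^level
= 5 * 1.08^13
= 5 * 2.719624
= 13.60

13.60 attack


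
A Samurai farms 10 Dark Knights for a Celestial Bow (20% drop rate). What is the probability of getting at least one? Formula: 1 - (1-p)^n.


P(at least one) = 1 - P(none) = 1 - (1-p)^n
p = 20/100 = 0.2
1 - p = 0.8
(1 - p)^10 = 0.8^10 = 0.107374
P(at least one) = 1 - 0.107374 = 0.8926

0.8926


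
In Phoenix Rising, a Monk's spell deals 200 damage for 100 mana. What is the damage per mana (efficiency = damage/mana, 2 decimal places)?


Efficiency = damage / mana
= 200 / 100
= 2.00

2.00 dmg/mana


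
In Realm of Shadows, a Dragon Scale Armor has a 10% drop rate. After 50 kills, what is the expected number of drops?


Expected drops = kills * (drop_rate / 100)
= 50 * (10 / 100)
= 50 * 0.1
= 5.0

5.0 drops


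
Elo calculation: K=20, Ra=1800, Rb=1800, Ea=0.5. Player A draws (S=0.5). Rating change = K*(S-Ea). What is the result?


Elo update: delta = K * (S - Ea), where S = 0.5 (draws)
S - Ea = 0.5 - 0.5 = 0.0
Rating change = 20 * 0.0
= 0.00

0.00 rating points


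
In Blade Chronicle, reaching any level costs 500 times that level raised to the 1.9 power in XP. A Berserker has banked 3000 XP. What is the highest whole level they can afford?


XP = 500 * level^1.9, so level = (XP / 500)^(1/1.9)
= (3000 / 500)^(1/1.9)
= 6.0^0.5263
= 2.5678
Floor: level = 2

level 2


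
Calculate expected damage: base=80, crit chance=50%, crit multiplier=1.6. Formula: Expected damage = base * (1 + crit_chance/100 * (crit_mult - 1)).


E[dmg] = base * (1 + crit_chance * (crit_mult - 1))
cc as decimal = 50/100 = 0.5
cm - 1 = 1.6 - 1 = 0.6
Bonus factor = 0.5 * 0.6 = 0.3
Total multiplier = 1 + 0.3 = 1.3
Expected damage = 80 * 1.3 = 104.00

104.00 damage


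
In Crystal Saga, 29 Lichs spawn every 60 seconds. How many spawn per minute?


Spawns per minute = count * (60 / interval)
= 29 * (60 / 60)
= 29 * 1.0
= 29.0

29.0 per minute


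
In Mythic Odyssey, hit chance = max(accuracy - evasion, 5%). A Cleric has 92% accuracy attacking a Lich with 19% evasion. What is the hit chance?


accuracy - evasion = 92 - 19 = 73
Apply floor: max(73, 5) = 73
Hit chance = 73%

73%


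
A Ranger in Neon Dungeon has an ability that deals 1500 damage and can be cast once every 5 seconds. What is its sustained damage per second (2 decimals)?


DPS = damage / cooldown
= 1500 / 5
= 300.00

300.00 DPS


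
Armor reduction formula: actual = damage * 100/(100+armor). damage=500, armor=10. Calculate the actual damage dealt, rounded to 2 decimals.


actual = 500 * 100 / (100 + 10)
= 500 * 100 / 110
= 50000 / 110
= 454.55

454.55 damage


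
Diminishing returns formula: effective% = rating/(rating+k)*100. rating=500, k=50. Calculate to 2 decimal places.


effective% = rating / (rating + k) * 100
= 500 / (500 + 50) * 100
= 500 / 550 * 100
= 0.909091 * 100
= 90.91%

90.91%


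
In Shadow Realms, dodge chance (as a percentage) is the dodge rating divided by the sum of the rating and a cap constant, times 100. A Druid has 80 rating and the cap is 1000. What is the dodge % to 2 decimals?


dodge% = 80 / (80 + 1000) * 100
= 80 / 1080 * 100
= 0.074074 * 100
= 7.41%

7.41%


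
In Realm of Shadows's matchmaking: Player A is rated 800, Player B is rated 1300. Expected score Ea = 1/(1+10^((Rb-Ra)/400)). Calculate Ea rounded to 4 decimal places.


Elo expected score: Ea = 1/(1 + 10^((Rb-Ra)/400))
Rb - Ra = 1300 - 800 = 500
(Rb-Ra)/400 = 500/400 = 1.25
10^1.25 = 17.782794
Ea = 1/(1 + 17.782794) = 1/18.782794 = 0.0532

0.0532


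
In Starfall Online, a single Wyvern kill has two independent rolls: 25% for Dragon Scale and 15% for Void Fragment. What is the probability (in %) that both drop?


For independent events, P(both) = P(A) * P(B)
= 25% * 15%
= 375 / 100 %
= 3.75%

3.75%


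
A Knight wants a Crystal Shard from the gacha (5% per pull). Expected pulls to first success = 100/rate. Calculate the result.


Expected pulls for a geometric distribution = 1/p = 100 / rate%
= 100 / 5
= 20.0

20.0 pulls


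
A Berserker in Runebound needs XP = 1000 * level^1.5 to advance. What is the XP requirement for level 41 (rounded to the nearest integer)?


XP = 1000 * level^1.5
Substitute level = 41:
XP = 1000 * 41^1.5
= 1000 * 262.5281
= 262528

262528 XP


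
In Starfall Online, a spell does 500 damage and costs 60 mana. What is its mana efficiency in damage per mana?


Efficiency = damage / mana
= 500 / 60
= 8.33

8.33 dmg/mana


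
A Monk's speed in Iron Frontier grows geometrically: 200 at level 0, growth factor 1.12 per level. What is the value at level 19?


value = base * growth^level
= 200 * 1.12^19
= 200 * 8.612762
= 1722.55

1722.55 speed


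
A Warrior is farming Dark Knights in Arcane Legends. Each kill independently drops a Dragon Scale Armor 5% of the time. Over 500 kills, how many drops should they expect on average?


Expected drops = kills * (drop_rate / 100)
= 500 * (5 / 100)
= 500 * 0.05
= 25.0

25.0 drops


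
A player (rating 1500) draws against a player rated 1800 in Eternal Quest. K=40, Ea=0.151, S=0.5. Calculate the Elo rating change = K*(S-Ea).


Elo update: delta = K * (S - Ea), where S = 0.5 (draws)
S - Ea = 0.5 - 0.151 = 0.349
Rating change = 40 * 0.349
= 13.96

13.96 rating points


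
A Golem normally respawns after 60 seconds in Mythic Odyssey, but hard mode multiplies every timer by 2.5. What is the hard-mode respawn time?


Respawn time = base * multiplier
= 60 * 2.5
= 150.0 seconds

150.0 seconds


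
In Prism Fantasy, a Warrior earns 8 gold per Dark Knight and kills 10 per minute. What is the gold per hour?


Gold per minute = 8 * 10 = 80
Gold per hour = 80 * 60 = 4800

4800 gold/hour


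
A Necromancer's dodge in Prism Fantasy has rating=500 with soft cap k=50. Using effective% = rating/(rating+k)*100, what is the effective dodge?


effective% = rating / (rating + k) * 100
= 500 / (500 + 50) * 100
= 500 / 550 * 100
= 0.909091 * 100
= 90.91%

90.91%


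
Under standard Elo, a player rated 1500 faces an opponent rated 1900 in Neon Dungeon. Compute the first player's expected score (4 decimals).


Elo expected score: Ea = 1/(1 + 10^((Rb-Ra)/400))
Rb - Ra = 1900 - 1500 = 400
(Rb-Ra)/400 = 400/400 = 1.0
10^1.0 = 10.0
Ea = 1/(1 + 10.0) = 1/11.0 = 0.0909

0.0909


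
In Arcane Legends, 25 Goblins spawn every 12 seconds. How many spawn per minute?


Spawns per minute = count * (60 / interval)
= 25 * (60 / 12)
= 25 * 5.0
= 125.0

125.0 per minute


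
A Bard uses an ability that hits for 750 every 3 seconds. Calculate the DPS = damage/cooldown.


DPS = damage / cooldown
= 750 / 3
= 250.00

250.00 DPS


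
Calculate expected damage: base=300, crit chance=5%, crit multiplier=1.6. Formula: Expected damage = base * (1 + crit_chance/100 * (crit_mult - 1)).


E[dmg] = base * (1 + crit_chance * (crit_mult - 1))
cc as decimal = 5/100 = 0.05
cm - 1 = 1.6 - 1 = 0.6
Bonus factor = 0.05 * 0.6 = 0.03
Total multiplier = 1 + 0.03 = 1.03
Expected damage = 300 * 1.03 = 309.00

309.00 damage


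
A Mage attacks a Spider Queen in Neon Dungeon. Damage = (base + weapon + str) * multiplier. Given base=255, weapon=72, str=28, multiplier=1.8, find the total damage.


Sum base + weapon + str = 255 + 72 + 28 = 355
Multiply by 1.8:
355 * 1.8 = 639.0

639.0 damage


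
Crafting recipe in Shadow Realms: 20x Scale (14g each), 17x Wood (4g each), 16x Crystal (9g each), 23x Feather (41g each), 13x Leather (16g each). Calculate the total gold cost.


Cost breakdown:
  Scale: 20 * 14 = 280
  Wood: 17 * 4 = 68
  Crystal: 16 * 9 = 144
  Feather: 23 * 41 = 943
  Leather: 13 * 16 = 208
Total = 280 + 68 + 144 + 943 + 208 = 1643

1643 gold


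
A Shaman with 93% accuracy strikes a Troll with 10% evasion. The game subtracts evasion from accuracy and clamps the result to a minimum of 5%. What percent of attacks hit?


accuracy - evasion = 93 - 10 = 83
Apply floor: max(83, 5) = 83
Hit chance = 83%

83%


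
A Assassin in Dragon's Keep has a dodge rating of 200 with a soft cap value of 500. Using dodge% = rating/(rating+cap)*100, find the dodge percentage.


dodge% = 200 / (200 + 500) * 100
= 200 / 700 * 100
= 0.285714 * 100
= 28.57%

28.57%


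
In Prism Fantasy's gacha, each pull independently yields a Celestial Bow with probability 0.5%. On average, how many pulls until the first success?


Expected pulls for a geometric distribution = 1/p = 100 / rate%
= 100 / 0.5
= 200.0

200.0 pulls


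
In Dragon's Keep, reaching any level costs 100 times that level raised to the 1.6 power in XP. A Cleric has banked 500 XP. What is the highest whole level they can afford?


XP = 100 * level^1.6, so level = (XP / 100)^(1/1.6)
= (500 / 100)^(1/1.6)
= 5.0^0.625
= 2.7344
Floor: level = 2

level 2


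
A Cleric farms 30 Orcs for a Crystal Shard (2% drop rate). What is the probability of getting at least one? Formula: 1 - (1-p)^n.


P(at least one) = 1 - P(none) = 1 - (1-p)^n
p = 2/100 = 0.02
1 - p = 0.98
(1 - p)^30 = 0.98^30 = 0.545484
P(at least one) = 1 - 0.545484 = 0.4545

0.4545


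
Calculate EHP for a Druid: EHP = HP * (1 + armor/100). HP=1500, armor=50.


EHP = 1500 * (1 + 50/100)
= 1500 * (1 + 0.5)
= 1500 * 1.5
= 2250.0

2250.0 EHP


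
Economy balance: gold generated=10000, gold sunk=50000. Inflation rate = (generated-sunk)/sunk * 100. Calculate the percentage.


Net gold = 10000 - 50000 = -40000
Inflation rate = net / sunk * 100 = -40000 / 50000 * 100
= -0.8 * 100
= -80.00%

-80.00%


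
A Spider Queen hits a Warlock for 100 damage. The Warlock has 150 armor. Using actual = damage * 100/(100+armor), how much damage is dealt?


actual = 100 * 100 / (100 + 150)
= 100 * 100 / 250
= 10000 / 250
= 40.00

40.00 damage


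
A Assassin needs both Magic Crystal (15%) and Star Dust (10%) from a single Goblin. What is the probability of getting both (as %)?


For independent events, P(both) = P(A) * P(B)
= 15% * 10%
= 150 / 100 %
= 1.5%

1.5%


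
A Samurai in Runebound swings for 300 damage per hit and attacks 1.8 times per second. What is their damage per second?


DPS = damage * attack_speed
= 300 * 1.8
= 540.0

540.0 DPS


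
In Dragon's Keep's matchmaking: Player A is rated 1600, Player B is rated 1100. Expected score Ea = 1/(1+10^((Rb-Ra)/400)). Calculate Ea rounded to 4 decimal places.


Elo expected score: Ea = 1/(1 + 10^((Rb-Ra)/400))
Rb - Ra = 1100 - 1600 = -500
(Rb-Ra)/400 = -500/400 = -1.25
10^-1.25 = 0.056234
Ea = 1/(1 + 0.056234) = 1/1.056234 = 0.9468

0.9468


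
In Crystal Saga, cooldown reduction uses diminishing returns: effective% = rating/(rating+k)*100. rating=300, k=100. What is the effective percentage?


effective% = rating / (rating + k) * 100
= 300 / (300 + 100) * 100
= 300 / 400 * 100
= 0.75 * 100
= 75.00%

75.00%


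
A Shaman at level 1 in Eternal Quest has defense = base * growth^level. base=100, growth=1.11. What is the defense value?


value = base * growth^level
= 100 * 1.11^1
= 100 * 1.11
= 111.00

111.00 defense


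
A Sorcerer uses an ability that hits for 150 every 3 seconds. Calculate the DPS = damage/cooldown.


DPS = damage / cooldown
= 150 / 3
= 50.00

50.00 DPS


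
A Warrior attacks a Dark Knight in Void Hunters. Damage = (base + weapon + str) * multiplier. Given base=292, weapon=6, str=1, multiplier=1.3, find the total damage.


Sum base + weapon + str = 292 + 6 + 1 = 299
Multiply by 1.3:
299 * 1.3 = 388.7

388.7 damage


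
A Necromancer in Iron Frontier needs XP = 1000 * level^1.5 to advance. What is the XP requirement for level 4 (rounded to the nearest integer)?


XP = 1000 * level^1.5
Substitute level = 4:
XP = 1000 * 4^1.5
= 1000 * 8.0
= 8000

8000 XP


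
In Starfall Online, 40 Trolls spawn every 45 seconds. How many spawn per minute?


Spawns per minute = count * (60 / interval)
= 40 * (60 / 45)
= 40 * 1.3333
= 53.33

53.33 per minute


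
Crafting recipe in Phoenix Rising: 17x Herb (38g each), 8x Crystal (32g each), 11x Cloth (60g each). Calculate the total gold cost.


Cost breakdown:
  Herb: 17 * 38 = 646
  Crystal: 8 * 32 = 256
  Cloth: 11 * 60 = 660
Total = 646 + 256 + 660 = 1562

1562 gold


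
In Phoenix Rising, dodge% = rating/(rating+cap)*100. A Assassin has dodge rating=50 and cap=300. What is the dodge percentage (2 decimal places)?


dodge% = 50 / (50 + 300) * 100
= 50 / 350 * 100
= 0.142857 * 100
= 14.29%

14.29%


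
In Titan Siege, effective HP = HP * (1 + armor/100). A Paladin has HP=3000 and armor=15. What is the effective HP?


EHP = 3000 * (1 + 15/100)
= 3000 * (1 + 0.15)
= 3000 * 1.15
= 3450.0

3450.0 EHP


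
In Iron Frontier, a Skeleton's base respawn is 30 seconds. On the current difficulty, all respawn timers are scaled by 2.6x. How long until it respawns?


Respawn time = base * multiplier
= 30 * 2.6
= 78.0 seconds

78.0 seconds


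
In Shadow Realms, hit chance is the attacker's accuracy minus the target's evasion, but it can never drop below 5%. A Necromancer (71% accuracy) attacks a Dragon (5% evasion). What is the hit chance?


accuracy - evasion = 71 - 5 = 66
Apply floor: max(66, 5) = 66
Hit chance = 66%

66%


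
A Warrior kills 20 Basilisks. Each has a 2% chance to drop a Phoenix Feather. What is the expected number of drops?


Expected drops = kills * (drop_rate / 100)
= 20 * (2 / 100)
= 20 * 0.02
= 0.4

0.4 drops


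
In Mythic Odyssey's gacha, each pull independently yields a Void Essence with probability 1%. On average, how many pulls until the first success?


Expected pulls for a geometric distribution = 1/p = 100 / rate%
= 100 / 1
= 100.0

100.0 pulls


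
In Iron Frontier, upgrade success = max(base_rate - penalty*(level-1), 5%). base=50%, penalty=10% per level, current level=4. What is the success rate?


raw_rate = 50 - 10 * (4 - 1)
= 50 - 10 * 3
= 50 - 30
= 20
Apply floor: max(20, 5) = 20%

20%


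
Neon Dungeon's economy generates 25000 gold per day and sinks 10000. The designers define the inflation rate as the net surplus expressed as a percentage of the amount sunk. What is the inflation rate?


Net gold = 25000 - 10000 = 15000
Inflation rate = net / sunk * 100 = 15000 / 10000 * 100
= 1.5 * 100
= 150.00%

150.00%


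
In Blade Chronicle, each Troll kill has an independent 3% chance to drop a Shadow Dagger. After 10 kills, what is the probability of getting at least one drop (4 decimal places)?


P(at least one) = 1 - P(none) = 1 - (1-p)^n
p = 3/100 = 0.03
1 - p = 0.97
(1 - p)^10 = 0.97^10 = 0.737424
P(at least one) = 1 - 0.737424 = 0.2626

0.2626


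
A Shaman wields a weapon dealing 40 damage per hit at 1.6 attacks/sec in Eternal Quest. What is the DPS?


DPS = damage * attack_speed
= 40 * 1.6
= 64.0

64.0 DPS


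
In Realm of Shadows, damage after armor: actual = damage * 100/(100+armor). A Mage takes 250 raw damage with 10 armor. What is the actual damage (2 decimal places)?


actual = 250 * 100 / (100 + 10)
= 250 * 100 / 110
= 25000 / 110
= 227.27

227.27 damage


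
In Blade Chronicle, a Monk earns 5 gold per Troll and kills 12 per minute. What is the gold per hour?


Gold per minute = 5 * 12 = 60
Gold per hour = 60 * 60 = 3600

3600 gold/hour


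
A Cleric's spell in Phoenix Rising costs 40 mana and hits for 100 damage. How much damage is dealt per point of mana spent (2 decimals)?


Efficiency = damage / mana
= 100 / 40
= 2.50

2.50 dmg/mana


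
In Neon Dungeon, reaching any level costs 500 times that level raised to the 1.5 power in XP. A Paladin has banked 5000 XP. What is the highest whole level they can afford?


XP = 500 * level^1.5, so level = (XP / 500)^(1/1.5)
= (5000 / 500)^(1/1.5)
= 10.0^0.6667
= 4.6416
Floor: level = 4

level 4


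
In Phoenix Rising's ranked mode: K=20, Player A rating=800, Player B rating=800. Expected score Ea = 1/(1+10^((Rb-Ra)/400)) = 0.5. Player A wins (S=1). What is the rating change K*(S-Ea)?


Elo update: delta = K * (S - Ea), where S = 1 (wins)
S - Ea = 1 - 0.5 = 0.5
Rating change = 20 * 0.5
= 10.00

10.00 rating points


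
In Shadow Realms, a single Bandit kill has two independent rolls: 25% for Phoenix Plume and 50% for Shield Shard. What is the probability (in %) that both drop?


For independent events, P(both) = P(A) * P(B)
= 25% * 50%
= 1250 / 100 %
= 12.5%

12.5%


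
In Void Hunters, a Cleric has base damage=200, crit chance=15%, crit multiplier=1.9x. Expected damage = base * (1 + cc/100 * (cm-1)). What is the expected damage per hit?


E[dmg] = base * (1 + crit_chance * (crit_mult - 1))
cc as decimal = 15/100 = 0.15
cm - 1 = 1.9 - 1 = 0.9
Bonus factor = 0.15 * 0.9 = 0.135
Total multiplier = 1 + 0.135 = 1.135
Expected damage = 200 * 1.135 = 227.00

227.00 damage


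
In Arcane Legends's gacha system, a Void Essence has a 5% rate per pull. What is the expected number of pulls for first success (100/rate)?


Expected pulls for a geometric distribution = 1/p = 100 / rate%
= 100 / 5
= 20.0

20.0 pulls


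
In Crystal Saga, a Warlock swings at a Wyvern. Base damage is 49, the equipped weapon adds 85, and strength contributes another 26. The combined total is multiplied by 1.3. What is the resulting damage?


Sum base + weapon + str = 49 + 85 + 26 = 160
Multiply by 1.3:
160 * 1.3 = 208.0

208.0 damage


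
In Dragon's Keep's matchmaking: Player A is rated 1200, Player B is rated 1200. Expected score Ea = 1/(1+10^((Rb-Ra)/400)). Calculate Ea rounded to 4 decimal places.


Elo expected score: Ea = 1/(1 + 10^((Rb-Ra)/400))
Rb - Ra = 1200 - 1200 = 0
(Rb-Ra)/400 = 0/400 = 0.0
10^0.0 = 1.0
Ea = 1/(1 + 1.0) = 1/2.0 = 0.5000

0.5000


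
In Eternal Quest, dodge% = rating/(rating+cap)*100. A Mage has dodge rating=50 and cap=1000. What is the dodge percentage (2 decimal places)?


dodge% = 50 / (50 + 1000) * 100
= 50 / 1050 * 100
= 0.047619 * 100
= 4.76%

4.76%


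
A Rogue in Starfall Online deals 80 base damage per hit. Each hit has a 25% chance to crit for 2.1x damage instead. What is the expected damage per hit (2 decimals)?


E[dmg] = base * (1 + crit_chance * (crit_mult - 1))
cc as decimal = 25/100 = 0.25
cm - 1 = 2.1 - 1 = 1.1
Bonus factor = 0.25 * 1.1 = 0.275
Total multiplier = 1 + 0.275 = 1.275
Expected damage = 80 * 1.275 = 102.00

102.00 damage


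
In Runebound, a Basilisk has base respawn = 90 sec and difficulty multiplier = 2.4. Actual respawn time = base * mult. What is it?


Respawn time = base * multiplier
= 90 * 2.4
= 216.0 seconds

216.0 seconds


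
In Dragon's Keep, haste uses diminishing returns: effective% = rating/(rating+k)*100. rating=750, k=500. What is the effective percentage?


effective% = rating / (rating + k) * 100
= 750 / (750 + 500) * 100
= 750 / 1250 * 100
= 0.6 * 100
= 60.00%

60.00%


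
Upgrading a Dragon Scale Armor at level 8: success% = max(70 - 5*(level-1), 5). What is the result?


raw_rate = 70 - 5 * (8 - 1)
= 70 - 5 * 7
= 70 - 35
= 35
Apply floor: max(35, 5) = 35%

35%


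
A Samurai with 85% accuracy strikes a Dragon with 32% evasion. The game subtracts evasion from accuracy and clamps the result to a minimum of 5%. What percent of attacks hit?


accuracy - evasion = 85 - 32 = 53
Apply floor: max(53, 5) = 53
Hit chance = 53%

53%


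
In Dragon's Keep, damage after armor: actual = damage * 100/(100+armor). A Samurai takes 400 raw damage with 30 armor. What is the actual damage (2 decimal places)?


actual = 400 * 100 / (100 + 30)
= 400 * 100 / 130
= 40000 / 130
= 307.69

307.69 damage


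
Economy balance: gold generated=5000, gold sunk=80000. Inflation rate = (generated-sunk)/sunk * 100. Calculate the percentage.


Net gold = 5000 - 80000 = -75000
Inflation rate = net / sunk * 100 = -75000 / 80000 * 100
= -0.9375 * 100
= -93.75%

-93.75%


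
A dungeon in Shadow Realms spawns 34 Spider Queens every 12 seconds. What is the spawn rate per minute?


Spawns per minute = count * (60 / interval)
= 34 * (60 / 12)
= 34 * 5.0
= 170.0

170.0 per minute


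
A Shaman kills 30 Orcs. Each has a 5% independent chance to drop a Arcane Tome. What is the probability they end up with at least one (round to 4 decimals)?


P(at least one) = 1 - P(none) = 1 - (1-p)^n
p = 5/100 = 0.05
1 - p = 0.95
(1 - p)^30 = 0.95^30 = 0.214639
P(at least one) = 1 - 0.214639 = 0.7854

0.7854


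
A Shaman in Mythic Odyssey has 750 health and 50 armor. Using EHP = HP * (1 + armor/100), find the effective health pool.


EHP = 750 * (1 + 50/100)
= 750 * (1 + 0.5)
= 750 * 1.5
= 1125.0

1125.0 EHP


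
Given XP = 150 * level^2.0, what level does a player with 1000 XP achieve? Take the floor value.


XP = 150 * level^2.0, so level = (XP / 150)^(1/2.0)
= (1000 / 150)^(1/2.0)
= 6.6667^0.5
= 2.582
Floor: level = 2

level 2


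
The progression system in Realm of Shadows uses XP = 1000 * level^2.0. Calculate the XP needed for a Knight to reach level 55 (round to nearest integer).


XP = 1000 * level^2.0
Substitute level = 55:
XP = 1000 * 55^2.0
= 1000 * 3025.0
= 3025000

3025000 XP


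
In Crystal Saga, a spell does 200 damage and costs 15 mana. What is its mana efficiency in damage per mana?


Efficiency = damage / mana
= 200 / 15
= 13.33

13.33 dmg/mana


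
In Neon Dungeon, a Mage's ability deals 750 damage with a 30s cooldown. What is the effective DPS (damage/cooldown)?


DPS = damage / cooldown
= 750 / 30
= 25.00

25.00 DPS


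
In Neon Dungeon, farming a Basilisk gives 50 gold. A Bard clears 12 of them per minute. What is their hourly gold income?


Gold per minute = 50 * 12 = 600
Gold per hour = 600 * 60 = 36000

36000 gold/hour


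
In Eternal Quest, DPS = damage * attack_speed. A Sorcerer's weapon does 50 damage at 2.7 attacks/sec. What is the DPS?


DPS = damage * attack_speed
= 50 * 2.7
= 135.0

135.0 DPS


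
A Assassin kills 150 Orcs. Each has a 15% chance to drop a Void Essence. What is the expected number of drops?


Expected drops = kills * (drop_rate / 100)
= 150 * (15 / 100)
= 150 * 0.15
= 22.5

22.5 drops


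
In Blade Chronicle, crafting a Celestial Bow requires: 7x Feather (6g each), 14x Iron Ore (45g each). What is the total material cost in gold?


Cost breakdown:
  Feather: 7 * 6 = 42
  Iron Ore: 14 * 45 = 630
Total = 42 + 630 = 672

672 gold


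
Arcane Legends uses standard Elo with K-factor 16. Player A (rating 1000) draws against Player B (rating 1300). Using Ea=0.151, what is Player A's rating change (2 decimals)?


Elo update: delta = K * (S - Ea), where S = 0.5 (draws)
S - Ea = 0.5 - 0.151 = 0.349
Rating change = 16 * 0.349
= 5.58

5.58 rating points


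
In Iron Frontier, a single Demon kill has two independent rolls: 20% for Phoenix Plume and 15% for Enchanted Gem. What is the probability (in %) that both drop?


For independent events, P(both) = P(A) * P(B)
= 20% * 15%
= 300 / 100 %
= 3.0%

3.0%


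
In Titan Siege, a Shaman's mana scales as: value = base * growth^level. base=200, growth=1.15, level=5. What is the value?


value = base * growth^level
= 200 * 1.15^5
= 200 * 2.011357
= 402.27

402.27 mana


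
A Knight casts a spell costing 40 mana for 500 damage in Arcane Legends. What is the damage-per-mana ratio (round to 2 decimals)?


Efficiency = damage / mana
= 500 / 40
= 12.50

12.50 dmg/mana


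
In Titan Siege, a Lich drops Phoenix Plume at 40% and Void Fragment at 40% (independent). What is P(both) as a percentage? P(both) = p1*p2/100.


For independent events, P(both) = P(A) * P(B)
= 40% * 40%
= 1600 / 100 %
= 16.0%

16.0%


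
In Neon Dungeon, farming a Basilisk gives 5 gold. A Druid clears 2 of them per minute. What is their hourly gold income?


Gold per minute = 5 * 2 = 10
Gold per hour = 10 * 60 = 600

600 gold/hour


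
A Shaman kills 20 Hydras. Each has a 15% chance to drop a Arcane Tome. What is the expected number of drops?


Expected drops = kills * (drop_rate / 100)
= 20 * (15 / 100)
= 20 * 0.15
= 3.0

3.0 drops


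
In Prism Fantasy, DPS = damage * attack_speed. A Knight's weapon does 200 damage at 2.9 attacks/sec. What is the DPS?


DPS = damage * attack_speed
= 200 * 2.9
= 580.0

580.0 DPS


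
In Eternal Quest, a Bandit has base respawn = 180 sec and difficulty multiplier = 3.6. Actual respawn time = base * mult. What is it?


Respawn time = base * multiplier
= 180 * 3.6
= 648.0 seconds

648.0 seconds


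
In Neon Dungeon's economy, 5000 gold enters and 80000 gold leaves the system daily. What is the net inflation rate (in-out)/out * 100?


Net gold = 5000 - 80000 = -75000
Inflation rate = net / sunk * 100 = -75000 / 80000 * 100
= -0.9375 * 100
= -93.75%

-93.75%


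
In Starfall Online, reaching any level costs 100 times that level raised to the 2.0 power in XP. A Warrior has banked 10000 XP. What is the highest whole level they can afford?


XP = 100 * level^2.0, so level = (XP / 100)^(1/2.0)
= (10000 / 100)^(1/2.0)
= 100.0^0.5
= 10.0
Floor: level = 10

level 10


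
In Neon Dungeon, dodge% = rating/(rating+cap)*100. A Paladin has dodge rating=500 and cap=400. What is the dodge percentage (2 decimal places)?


dodge% = 500 / (500 + 400) * 100
= 500 / 900 * 100
= 0.555556 * 100
= 55.56%

55.56%


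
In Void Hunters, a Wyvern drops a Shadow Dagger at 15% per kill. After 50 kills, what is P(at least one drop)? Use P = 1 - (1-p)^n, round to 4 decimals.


P(at least one) = 1 - P(none) = 1 - (1-p)^n
p = 15/100 = 0.15
1 - p = 0.85
(1 - p)^50 = 0.85^50 = 0.000296
P(at least one) = 1 - 0.000296 = 0.9997

0.9997


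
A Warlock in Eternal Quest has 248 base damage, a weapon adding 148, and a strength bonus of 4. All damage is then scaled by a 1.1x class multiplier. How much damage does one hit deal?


Sum base + weapon + str = 248 + 148 + 4 = 400
Multiply by 1.1:
400 * 1.1 = 440.0

440.0 damage


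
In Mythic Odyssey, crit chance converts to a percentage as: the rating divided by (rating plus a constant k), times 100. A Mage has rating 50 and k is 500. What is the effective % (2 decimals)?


effective% = rating / (rating + k) * 100
= 50 / (50 + 500) * 100
= 50 / 550 * 100
= 0.090909 * 100
= 9.09%

9.09%


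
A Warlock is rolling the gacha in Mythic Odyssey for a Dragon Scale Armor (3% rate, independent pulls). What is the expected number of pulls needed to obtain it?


Expected pulls for a geometric distribution = 1/p = 100 / rate%
= 100 / 3
= 33.33

33.33 pulls


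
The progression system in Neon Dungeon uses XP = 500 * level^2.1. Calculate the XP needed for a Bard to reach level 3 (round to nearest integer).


XP = 500 * level^2.1
Substitute level = 3:
XP = 500 * 3^2.1
= 500 * 10.0451
= 5023

5023 XP


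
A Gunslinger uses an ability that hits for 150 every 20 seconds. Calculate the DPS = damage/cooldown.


DPS = damage / cooldown
= 150 / 20
= 7.50

7.50 DPS


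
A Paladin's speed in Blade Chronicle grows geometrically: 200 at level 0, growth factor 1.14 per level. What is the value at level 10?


value = base * growth^level
= 200 * 1.14^10
= 200 * 3.707221
= 741.44

741.44 speed


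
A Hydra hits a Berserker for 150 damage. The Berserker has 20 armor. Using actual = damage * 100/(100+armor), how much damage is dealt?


actual = 150 * 100 / (100 + 20)
= 150 * 100 / 120
= 15000 / 120
= 125.00

125.00 damage


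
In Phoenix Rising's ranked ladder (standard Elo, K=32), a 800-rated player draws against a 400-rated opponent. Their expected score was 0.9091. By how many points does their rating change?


Elo update: delta = K * (S - Ea), where S = 0.5 (draws)
S - Ea = 0.5 - 0.9091 = -0.4091
Rating change = 32 * -0.4091
= -13.09

-13.09 rating points


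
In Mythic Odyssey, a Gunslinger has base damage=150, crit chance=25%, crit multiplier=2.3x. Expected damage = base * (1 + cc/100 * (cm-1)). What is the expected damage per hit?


E[dmg] = base * (1 + crit_chance * (crit_mult - 1))
cc as decimal = 25/100 = 0.25
cm - 1 = 2.3 - 1 = 1.3
Bonus factor = 0.25 * 1.3 = 0.325
Total multiplier = 1 + 0.325 = 1.325
Expected damage = 150 * 1.325 = 198.75

198.75 damage


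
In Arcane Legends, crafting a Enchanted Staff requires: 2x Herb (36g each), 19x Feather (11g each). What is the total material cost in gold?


Cost breakdown:
  Herb: 2 * 36 = 72
  Feather: 19 * 11 = 209
Total = 72 + 209 = 281

281 gold
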